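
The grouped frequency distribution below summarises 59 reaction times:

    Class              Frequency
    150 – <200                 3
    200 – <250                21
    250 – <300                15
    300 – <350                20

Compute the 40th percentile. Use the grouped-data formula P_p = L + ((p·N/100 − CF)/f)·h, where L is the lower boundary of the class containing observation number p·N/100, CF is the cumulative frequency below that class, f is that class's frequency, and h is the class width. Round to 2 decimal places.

N = 59; target position k = 40/100 · 59 = 23.6.
Cumulative frequencies: 3, 24, 39, 59.
Observation 23.6 falls in the class 200 – <250.
L = 200, CF = 3, f = 21, h = 50.
P40 = 200 + ((23.6 − 3)/21)·50 = 200 + 49.0476 = 249.048.

249.05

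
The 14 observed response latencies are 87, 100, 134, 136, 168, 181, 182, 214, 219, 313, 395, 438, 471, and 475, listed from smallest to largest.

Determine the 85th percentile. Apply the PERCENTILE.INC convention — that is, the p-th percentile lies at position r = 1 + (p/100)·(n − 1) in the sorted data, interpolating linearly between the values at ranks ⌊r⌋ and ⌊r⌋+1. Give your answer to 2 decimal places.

n = 14.
r = 1 + (85/100)·(14 − 1) = 1 + 11.05 = 12.05.
Rank 12 is 438 and rank 13 is 471.
Interpolate: 438 + 0.05·(471 − 438) = 438 + 0.05·33 = 439.65.

439.65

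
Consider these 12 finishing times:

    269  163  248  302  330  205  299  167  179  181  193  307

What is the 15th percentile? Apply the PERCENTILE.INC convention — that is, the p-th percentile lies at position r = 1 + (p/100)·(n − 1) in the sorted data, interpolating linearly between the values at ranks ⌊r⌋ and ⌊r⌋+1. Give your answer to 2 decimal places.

Sorted: 163, 167, 179, 181, 193, 205, 248, 269, 299, 302, 307, 330.
n = 12.
r = 1 + (15/100)·(12 − 1) = 1 + 1.65 = 2.65.
Rank 2 is 167 and rank 3 is 179.
Interpolate: 167 + 0.65·(179 − 167) = 167 + 0.65·12 = 174.8.

174.80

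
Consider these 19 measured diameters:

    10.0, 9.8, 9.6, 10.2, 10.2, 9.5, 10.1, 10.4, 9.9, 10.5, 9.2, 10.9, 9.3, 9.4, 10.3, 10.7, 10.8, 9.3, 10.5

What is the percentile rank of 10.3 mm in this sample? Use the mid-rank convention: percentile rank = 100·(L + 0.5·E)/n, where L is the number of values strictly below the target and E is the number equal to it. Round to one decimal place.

65.8

Sorted: 9.2, 9.3, 9.3, 9.4, 9.5, 9.6, 9.8, 9.9, 10.0, 10.1, 10.2, 10.2, 10.3, 10.4, 10.5, 10.5, 10.7, 10.8, 10.9.
Count below 10.3: L = 12; count equal: E = 1; n = 19.
Percentile rank = 100·(12 + 0.5·1)/19 = 100·12.5/19 = 65.79.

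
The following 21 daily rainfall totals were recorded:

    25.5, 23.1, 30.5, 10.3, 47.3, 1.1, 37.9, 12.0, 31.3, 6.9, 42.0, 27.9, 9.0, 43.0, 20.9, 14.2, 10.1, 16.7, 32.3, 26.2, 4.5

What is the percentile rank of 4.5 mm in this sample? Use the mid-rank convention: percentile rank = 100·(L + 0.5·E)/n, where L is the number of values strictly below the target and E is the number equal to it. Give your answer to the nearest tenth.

7.1

Sorted: 1.1, 4.5, 6.9, 9.0, 10.1, 10.3, 12.0, 14.2, 16.7, 20.9, 23.1, 25.5, 26.2, 27.9, 30.5, 31.3, 32.3, 37.9, 42.0, 43.0, 47.3.
Count below 4.5: L = 1; count equal: E = 1; n = 21.
Percentile rank = 100·(1 + 0.5·1)/21 = 100·1.5/21 = 7.143.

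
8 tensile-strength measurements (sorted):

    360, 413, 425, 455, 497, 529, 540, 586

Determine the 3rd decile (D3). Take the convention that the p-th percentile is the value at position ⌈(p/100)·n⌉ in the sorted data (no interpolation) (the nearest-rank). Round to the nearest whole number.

425

n = 8.
Position = ⌈30/100 · 8⌉ = ⌈2.4⌉ = 3.
The value at rank 3 is 425.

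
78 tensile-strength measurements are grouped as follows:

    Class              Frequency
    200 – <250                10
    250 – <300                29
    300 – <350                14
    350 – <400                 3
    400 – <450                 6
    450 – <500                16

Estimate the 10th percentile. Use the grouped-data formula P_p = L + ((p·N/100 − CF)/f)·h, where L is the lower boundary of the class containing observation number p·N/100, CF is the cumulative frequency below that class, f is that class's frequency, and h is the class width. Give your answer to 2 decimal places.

239.00

N = 78; target position k = 10/100 · 78 = 7.8.
Cumulative frequencies: 10, 39, 53, 56, 62, 78.
Observation 7.8 falls in the class 200 – <250.
L = 200, CF = 0, f = 10, h = 50.
P10 = 200 + ((7.8 − 0)/10)·50 = 200 + 39 = 239.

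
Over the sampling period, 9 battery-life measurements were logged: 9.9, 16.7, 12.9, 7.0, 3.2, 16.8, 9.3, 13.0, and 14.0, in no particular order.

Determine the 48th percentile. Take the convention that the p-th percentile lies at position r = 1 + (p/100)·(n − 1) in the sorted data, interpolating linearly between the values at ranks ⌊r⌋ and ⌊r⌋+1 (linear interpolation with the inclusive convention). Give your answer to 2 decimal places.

Sorted: 3.2, 7.0, 9.3, 9.9, 12.9, 13.0, 14.0, 16.7, 16.8.
n = 9.
r = 1 + (48/100)·(9 − 1) = 1 + 3.84 = 4.84.
Rank 4 is 9.9 and rank 5 is 12.9.
Interpolate: 9.9 + 0.84·(12.9 − 9.9) = 9.9 + 0.84·3 = 12.42.

12.42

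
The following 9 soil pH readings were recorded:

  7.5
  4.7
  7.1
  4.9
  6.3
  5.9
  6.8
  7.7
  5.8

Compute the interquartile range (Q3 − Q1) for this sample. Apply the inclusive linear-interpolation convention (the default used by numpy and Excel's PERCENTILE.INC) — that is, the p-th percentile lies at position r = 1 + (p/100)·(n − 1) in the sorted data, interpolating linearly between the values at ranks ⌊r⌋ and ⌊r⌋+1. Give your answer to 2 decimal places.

Sorted: 4.7, 4.9, 5.8, 5.9, 6.3, 6.8, 7.1, 7.5, 7.7.
n = 9.
P25: r = 3 (integer) → 5.8.
P75: r = 7 (integer) → 7.1.
Difference: 7.1 − 5.8 = 1.3.

1.30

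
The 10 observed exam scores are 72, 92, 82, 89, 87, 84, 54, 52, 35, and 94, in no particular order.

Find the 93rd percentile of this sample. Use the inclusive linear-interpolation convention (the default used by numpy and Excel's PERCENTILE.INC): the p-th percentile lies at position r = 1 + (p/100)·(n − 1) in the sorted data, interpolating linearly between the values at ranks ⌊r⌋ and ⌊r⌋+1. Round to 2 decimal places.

Sorted: 35, 52, 54, 72, 82, 84, 87, 89, 92, 94.
n = 10.
r = 1 + (93/100)·(10 − 1) = 1 + 8.37 = 9.37.
Rank 9 is 92 and rank 10 is 94.
Interpolate: 92 + 0.37·(94 − 92) = 92 + 0.37·2 = 92.74.

92.74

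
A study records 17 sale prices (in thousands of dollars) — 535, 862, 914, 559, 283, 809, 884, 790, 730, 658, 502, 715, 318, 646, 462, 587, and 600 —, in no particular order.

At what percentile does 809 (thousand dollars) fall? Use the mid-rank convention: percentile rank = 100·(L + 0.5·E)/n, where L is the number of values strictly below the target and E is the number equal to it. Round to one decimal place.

Sorted: 283, 318, 462, 502, 535, 559, 587, 600, 646, 658, 715, 730, 790, 809, 862, 884, 914.
Count below 809: L = 13; count equal: E = 1; n = 17.
Percentile rank = 100·(13 + 0.5·1)/17 = 100·13.5/17 = 79.41.

79.4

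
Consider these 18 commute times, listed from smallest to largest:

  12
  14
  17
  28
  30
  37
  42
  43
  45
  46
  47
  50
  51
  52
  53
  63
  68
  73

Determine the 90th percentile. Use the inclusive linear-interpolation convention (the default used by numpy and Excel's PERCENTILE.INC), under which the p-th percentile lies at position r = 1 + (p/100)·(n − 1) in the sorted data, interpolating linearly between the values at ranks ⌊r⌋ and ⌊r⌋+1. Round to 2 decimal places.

64.50

n = 18.
r = 1 + (90/100)·(18 − 1) = 1 + 15.3 = 16.3.
Rank 16 is 63 and rank 17 is 68.
Interpolate: 63 + 0.3·(68 − 63) = 63 + 0.3·5 = 64.5.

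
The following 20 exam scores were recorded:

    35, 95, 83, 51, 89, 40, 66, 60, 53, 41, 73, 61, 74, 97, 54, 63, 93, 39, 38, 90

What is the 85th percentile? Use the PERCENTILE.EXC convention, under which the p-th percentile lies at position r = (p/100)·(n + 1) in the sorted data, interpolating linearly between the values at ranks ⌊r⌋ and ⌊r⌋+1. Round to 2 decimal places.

Sorted: 35, 38, 39, 40, 41, 51, 53, 54, 60, 61, 63, 66, 73, 74, 83, 89, 90, 93, 95, 97.
n = 20.
r = (85/100)·(20 + 1) = 17.85.
Rank 17 is 90 and rank 18 is 93.
Interpolate: 90 + 0.85·(93 − 90) = 90 + 0.85·3 = 92.55.

92.55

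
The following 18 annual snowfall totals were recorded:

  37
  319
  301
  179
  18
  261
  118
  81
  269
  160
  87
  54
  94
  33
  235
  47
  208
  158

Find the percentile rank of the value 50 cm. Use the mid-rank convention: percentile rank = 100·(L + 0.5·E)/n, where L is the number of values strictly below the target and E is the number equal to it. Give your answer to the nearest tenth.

22.2

Sorted: 18, 33, 37, 47, 54, 81, 87, 94, 118, 158, 160, 179, 208, 235, 261, 269, 301, 319.
Count below 50: L = 4; count equal: E = 0; n = 18.
Percentile rank = 100·(4 + 0.5·0)/18 = 100·4/18 = 22.22.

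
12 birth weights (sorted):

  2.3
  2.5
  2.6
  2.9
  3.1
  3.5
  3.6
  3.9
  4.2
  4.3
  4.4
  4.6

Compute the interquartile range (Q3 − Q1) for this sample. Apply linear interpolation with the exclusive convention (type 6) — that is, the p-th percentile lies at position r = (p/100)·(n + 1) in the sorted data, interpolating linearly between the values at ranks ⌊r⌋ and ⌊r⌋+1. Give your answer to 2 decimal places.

n = 12.
P25: r = 3.25; ranks 3–4 are 2.6, 2.9; interpolating gives 2.675.
P75: r = 9.75; ranks 9–10 are 4.2, 4.3; interpolating gives 4.275.
Difference: 4.275 − 2.675 = 1.6.

1.60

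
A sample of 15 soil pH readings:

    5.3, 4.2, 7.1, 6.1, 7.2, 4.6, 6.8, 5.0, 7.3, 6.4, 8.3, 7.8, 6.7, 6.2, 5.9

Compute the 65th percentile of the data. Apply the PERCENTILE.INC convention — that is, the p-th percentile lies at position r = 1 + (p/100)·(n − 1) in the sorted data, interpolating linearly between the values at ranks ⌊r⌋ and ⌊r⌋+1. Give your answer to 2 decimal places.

Sorted: 4.2, 4.6, 5.0, 5.3, 5.9, 6.1, 6.2, 6.4, 6.7, 6.8, 7.1, 7.2, 7.3, 7.8, 8.3.
n = 15.
r = 1 + (65/100)·(15 − 1) = 1 + 9.1 = 10.1.
Rank 10 is 6.8 and rank 11 is 7.1.
Interpolate: 6.8 + 0.1·(7.1 − 6.8) = 6.8 + 0.1·0.3 = 6.83.

6.83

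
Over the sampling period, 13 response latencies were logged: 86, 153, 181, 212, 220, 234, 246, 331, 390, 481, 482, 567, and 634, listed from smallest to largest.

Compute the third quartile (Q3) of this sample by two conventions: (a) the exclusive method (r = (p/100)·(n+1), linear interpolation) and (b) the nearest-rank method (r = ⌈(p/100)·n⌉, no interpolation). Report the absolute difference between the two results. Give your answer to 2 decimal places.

n = 13.
(a) r = 10.5; between ranks 10 (481) and 11 (482): 481.5.
(b) the nearest-rank method: rank 10 → 481.
|481.5 − 481| = 0.5.

0.50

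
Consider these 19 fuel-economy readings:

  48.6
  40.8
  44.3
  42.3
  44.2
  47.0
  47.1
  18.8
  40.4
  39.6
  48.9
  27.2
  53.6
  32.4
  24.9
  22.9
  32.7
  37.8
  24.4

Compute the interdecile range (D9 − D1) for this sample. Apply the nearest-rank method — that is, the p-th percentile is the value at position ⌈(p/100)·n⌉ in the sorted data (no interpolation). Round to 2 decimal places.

Sorted: 18.8, 22.9, 24.4, 24.9, 27.2, 32.4, 32.7, 37.8, 39.6, 40.4, 40.8, 42.3, 44.2, 44.3, 47.0, 47.1, 48.6, 48.9, 53.6.
n = 19.
P10: rank ⌈10/100·19⌉ = 2 → 22.9.
P90: rank ⌈90/100·19⌉ = 18 → 48.9.
Difference: 48.9 − 22.9 = 26.

26.00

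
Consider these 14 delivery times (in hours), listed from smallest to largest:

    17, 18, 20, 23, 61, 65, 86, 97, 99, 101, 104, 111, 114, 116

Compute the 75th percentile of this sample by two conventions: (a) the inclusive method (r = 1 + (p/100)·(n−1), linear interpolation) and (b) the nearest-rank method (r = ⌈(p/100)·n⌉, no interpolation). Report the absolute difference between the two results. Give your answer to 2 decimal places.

n = 14.
(a) r = 10.75; between ranks 10 (101) and 11 (104): 103.25.
(b) the nearest-rank method: rank 11 → 104.
|103.25 − 104| = 0.75.

0.75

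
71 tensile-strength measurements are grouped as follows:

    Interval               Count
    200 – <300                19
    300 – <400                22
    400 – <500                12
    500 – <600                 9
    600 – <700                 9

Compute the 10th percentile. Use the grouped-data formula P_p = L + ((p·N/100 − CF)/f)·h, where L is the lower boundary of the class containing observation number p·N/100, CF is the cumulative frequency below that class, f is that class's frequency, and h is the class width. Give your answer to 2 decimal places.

N = 71; target position k = 10/100 · 71 = 7.1.
Cumulative frequencies: 19, 41, 53, 62, 71.
Observation 7.1 falls in the class 200 – <300.
L = 200, CF = 0, f = 19, h = 100.
P10 = 200 + ((7.1 − 0)/19)·100 = 200 + 37.3684 = 237.368.

237.37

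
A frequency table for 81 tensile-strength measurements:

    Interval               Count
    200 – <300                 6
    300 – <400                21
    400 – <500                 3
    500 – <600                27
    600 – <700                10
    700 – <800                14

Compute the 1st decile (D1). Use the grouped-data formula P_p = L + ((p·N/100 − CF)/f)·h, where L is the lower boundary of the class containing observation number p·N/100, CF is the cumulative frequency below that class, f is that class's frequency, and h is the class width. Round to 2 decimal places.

N = 81; target position k = 10/100 · 81 = 8.1.
Cumulative frequencies: 6, 27, 30, 57, 67, 81.
Observation 8.1 falls in the class 300 – <400.
L = 300, CF = 6, f = 21, h = 100.
P10 = 300 + ((8.1 − 6)/21)·100 = 300 + 10 = 310.

310.00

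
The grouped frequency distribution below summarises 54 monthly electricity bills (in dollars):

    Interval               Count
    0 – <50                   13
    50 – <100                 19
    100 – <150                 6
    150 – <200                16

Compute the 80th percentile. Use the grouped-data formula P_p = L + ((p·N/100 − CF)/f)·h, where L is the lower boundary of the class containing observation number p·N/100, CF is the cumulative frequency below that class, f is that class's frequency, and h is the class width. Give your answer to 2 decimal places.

166.25

N = 54; target position k = 80/100 · 54 = 43.2.
Cumulative frequencies: 13, 32, 38, 54.
Observation 43.2 falls in the class 150 – <200.
L = 150, CF = 38, f = 16, h = 50.
P80 = 150 + ((43.2 − 38)/16)·50 = 150 + 16.25 = 166.25.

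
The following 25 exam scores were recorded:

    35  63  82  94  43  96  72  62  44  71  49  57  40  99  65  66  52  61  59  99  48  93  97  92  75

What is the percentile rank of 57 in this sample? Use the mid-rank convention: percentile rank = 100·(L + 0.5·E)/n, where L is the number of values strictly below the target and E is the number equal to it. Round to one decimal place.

Sorted: 35, 40, 43, 44, 48, 49, 52, 57, 59, 61, 62, 63, 65, 66, 71, 72, 75, 82, 92, 93, 94, 96, 97, 99, 99.
Count below 57: L = 7; count equal: E = 1; n = 25.
Percentile rank = 100·(7 + 0.5·1)/25 = 100·7.5/25 = 30.

30.0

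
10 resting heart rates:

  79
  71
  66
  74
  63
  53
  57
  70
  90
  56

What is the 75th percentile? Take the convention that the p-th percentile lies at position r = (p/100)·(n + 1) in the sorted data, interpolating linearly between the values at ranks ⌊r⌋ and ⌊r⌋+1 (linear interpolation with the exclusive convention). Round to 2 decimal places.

Sorted: 53, 56, 57, 63, 66, 70, 71, 74, 79, 90.
n = 10.
r = (75/100)·(10 + 1) = 8.25.
Rank 8 is 74 and rank 9 is 79.
Interpolate: 74 + 0.25·(79 − 74) = 74 + 0.25·5 = 75.25.

75.25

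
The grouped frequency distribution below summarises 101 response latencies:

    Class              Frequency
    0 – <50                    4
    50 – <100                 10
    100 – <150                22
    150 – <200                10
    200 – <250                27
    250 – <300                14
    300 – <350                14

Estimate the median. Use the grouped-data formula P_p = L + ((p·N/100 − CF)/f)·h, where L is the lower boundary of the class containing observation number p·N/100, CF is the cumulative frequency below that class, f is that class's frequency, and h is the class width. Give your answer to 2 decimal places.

208.33

N = 101; target position k = 50/100 · 101 = 50.5.
Cumulative frequencies: 4, 14, 36, 46, 73, 87, 101.
Observation 50.5 falls in the class 200 – <250.
L = 200, CF = 46, f = 27, h = 50.
P50 = 200 + ((50.5 − 46)/27)·50 = 200 + 8.33333 = 208.333.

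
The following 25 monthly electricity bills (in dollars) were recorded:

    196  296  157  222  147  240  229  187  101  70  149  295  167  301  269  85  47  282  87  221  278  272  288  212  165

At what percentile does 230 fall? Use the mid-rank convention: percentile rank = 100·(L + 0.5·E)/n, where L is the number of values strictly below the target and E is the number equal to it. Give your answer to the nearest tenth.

Sorted: 47, 70, 85, 87, 101, 147, 149, 157, 165, 167, 187, 196, 212, 221, 222, 229, 240, 269, 272, 278, 282, 288, 295, 296, 301.
Count below 230: L = 16; count equal: E = 0; n = 25.
Percentile rank = 100·(16 + 0.5·0)/25 = 100·16/25 = 64.

64.0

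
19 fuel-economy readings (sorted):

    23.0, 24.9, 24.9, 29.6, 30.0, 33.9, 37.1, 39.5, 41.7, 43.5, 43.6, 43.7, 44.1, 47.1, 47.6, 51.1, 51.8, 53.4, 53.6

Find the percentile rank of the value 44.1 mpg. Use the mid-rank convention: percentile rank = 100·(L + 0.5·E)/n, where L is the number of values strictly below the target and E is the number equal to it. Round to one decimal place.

65.8

Count below 44.1: L = 12; count equal: E = 1; n = 19.
Percentile rank = 100·(12 + 0.5·1)/19 = 100·12.5/19 = 65.79.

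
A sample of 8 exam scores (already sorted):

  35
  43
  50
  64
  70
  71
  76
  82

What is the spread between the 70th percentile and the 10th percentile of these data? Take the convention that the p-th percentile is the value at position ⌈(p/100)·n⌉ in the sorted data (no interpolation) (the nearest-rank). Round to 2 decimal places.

n = 8.
P10: rank ⌈10/100·8⌉ = 1 → 35.
P70: rank ⌈70/100·8⌉ = 6 → 71.
Difference: 71 − 35 = 36.

36.00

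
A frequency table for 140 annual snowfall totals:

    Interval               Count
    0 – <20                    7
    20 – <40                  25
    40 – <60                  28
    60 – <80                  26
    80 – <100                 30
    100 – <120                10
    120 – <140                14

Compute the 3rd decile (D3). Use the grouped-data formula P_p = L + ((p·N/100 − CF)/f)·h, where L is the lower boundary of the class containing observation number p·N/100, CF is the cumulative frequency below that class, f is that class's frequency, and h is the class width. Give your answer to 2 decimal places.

47.14

N = 140; target position k = 30/100 · 140 = 42.
Cumulative frequencies: 7, 32, 60, 86, 116, 126, 140.
Observation 42 falls in the class 40 – <60.
L = 40, CF = 32, f = 28, h = 20.
P30 = 40 + ((42 − 32)/28)·20 = 40 + 7.14286 = 47.1429.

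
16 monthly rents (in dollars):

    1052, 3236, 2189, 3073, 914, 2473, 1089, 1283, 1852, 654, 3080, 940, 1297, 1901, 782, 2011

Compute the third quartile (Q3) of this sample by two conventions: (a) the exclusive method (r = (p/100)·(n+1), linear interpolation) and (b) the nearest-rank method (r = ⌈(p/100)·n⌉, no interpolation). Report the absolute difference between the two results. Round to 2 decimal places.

Sorted: 654, 782, 914, 940, 1052, 1089, 1283, 1297, 1852, 1901, 2011, 2189, 2473, 3073, 3080, 3236.
n = 16.
(a) r = 12.75; between ranks 12 (2189) and 13 (2473): 2402.
(b) the nearest-rank method: rank 12 → 2189.
|2402 − 2189| = 213.

213.00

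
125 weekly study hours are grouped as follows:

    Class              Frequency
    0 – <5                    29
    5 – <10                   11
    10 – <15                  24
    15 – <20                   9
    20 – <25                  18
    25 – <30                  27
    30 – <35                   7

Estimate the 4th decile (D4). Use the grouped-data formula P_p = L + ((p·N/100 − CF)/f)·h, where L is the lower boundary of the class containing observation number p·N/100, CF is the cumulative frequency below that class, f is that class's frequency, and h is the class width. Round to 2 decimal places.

12.08

N = 125; target position k = 40/100 · 125 = 50.
Cumulative frequencies: 29, 40, 64, 73, 91, 118, 125.
Observation 50 falls in the class 10 – <15.
L = 10, CF = 40, f = 24, h = 5.
P40 = 10 + ((50 − 40)/24)·5 = 10 + 2.08333 = 12.0833.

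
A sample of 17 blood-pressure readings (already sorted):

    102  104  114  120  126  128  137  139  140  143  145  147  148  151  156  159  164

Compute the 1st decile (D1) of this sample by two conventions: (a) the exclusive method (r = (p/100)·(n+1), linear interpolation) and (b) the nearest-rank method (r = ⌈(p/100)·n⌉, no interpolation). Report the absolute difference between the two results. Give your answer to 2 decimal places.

n = 17.
(a) r = 1.8; between ranks 1 (102) and 2 (104): 103.6.
(b) the nearest-rank method: rank 2 → 104.
|103.6 − 104| = 0.4.

0.40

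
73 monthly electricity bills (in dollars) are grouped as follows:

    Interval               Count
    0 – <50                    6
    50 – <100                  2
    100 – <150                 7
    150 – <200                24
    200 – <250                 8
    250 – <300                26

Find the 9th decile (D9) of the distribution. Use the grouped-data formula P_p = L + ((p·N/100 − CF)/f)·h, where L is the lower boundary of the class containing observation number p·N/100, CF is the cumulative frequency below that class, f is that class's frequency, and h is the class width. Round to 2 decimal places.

N = 73; target position k = 90/100 · 73 = 65.7.
Cumulative frequencies: 6, 8, 15, 39, 47, 73.
Observation 65.7 falls in the class 250 – <300.
L = 250, CF = 47, f = 26, h = 50.
P90 = 250 + ((65.7 − 47)/26)·50 = 250 + 35.9615 = 285.962.

285.96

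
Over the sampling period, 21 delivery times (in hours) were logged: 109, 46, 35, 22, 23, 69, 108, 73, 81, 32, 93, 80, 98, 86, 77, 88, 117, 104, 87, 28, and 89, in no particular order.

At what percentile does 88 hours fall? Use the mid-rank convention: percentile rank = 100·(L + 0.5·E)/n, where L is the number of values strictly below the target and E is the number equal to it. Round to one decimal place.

Sorted: 22, 23, 28, 32, 35, 46, 69, 73, 77, 80, 81, 86, 87, 88, 89, 93, 98, 104, 108, 109, 117.
Count below 88: L = 13; count equal: E = 1; n = 21.
Percentile rank = 100·(13 + 0.5·1)/21 = 100·13.5/21 = 64.29.

64.3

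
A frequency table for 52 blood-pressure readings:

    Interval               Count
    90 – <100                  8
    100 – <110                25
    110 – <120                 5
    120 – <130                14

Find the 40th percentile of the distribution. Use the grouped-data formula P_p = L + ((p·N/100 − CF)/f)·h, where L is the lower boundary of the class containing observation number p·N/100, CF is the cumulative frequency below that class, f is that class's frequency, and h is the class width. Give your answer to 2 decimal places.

N = 52; target position k = 40/100 · 52 = 20.8.
Cumulative frequencies: 8, 33, 38, 52.
Observation 20.8 falls in the class 100 – <110.
L = 100, CF = 8, f = 25, h = 10.
P40 = 100 + ((20.8 − 8)/25)·10 = 100 + 5.12 = 105.12.

105.12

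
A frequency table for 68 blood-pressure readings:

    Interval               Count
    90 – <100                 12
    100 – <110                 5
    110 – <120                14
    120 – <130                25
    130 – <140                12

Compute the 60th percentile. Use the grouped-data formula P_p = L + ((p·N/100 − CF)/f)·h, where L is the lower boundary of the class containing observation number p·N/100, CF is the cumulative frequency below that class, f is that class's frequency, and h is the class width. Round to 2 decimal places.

123.92

N = 68; target position k = 60/100 · 68 = 40.8.
Cumulative frequencies: 12, 17, 31, 56, 68.
Observation 40.8 falls in the class 120 – <130.
L = 120, CF = 31, f = 25, h = 10.
P60 = 120 + ((40.8 − 31)/25)·10 = 120 + 3.92 = 123.92.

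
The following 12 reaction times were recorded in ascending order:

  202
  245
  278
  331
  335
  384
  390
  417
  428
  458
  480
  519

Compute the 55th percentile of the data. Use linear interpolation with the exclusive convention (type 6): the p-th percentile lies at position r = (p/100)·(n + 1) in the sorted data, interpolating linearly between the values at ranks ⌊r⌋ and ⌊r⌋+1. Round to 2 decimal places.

394.05

n = 12.
r = (55/100)·(12 + 1) = 7.15.
Rank 7 is 390 and rank 8 is 417.
Interpolate: 390 + 0.15·(417 − 390) = 390 + 0.15·27 = 394.05.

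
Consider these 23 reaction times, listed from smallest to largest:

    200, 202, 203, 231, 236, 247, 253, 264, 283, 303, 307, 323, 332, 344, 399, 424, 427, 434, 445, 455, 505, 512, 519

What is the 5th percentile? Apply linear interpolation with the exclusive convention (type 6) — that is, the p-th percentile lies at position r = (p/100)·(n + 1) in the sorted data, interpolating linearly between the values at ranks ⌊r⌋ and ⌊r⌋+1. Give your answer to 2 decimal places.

n = 23.
r = (5/100)·(23 + 1) = 1.2.
Rank 1 is 200 and rank 2 is 202.
Interpolate: 200 + 0.2·(202 − 200) = 200 + 0.2·2 = 200.4.

200.40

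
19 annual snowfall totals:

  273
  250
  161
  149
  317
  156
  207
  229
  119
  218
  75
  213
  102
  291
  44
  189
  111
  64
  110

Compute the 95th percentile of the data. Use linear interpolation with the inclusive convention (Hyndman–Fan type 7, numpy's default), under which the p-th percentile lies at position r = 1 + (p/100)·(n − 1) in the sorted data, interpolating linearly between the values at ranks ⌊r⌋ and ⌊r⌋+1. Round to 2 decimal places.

Sorted: 44, 64, 75, 102, 110, 111, 119, 149, 156, 161, 189, 207, 213, 218, 229, 250, 273, 291, 317.
n = 19.
r = 1 + (95/100)·(19 − 1) = 1 + 17.1 = 18.1.
Rank 18 is 291 and rank 19 is 317.
Interpolate: 291 + 0.1·(317 − 291) = 291 + 0.1·26 = 293.6.

293.60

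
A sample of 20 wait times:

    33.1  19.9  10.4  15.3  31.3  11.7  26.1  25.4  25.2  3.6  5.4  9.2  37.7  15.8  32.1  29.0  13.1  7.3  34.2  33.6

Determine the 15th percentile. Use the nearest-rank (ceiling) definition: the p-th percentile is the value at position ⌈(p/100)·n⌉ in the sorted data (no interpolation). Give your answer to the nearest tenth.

7.3

Sorted: 3.6, 5.4, 7.3, 9.2, 10.4, 11.7, 13.1, 15.3, 15.8, 19.9, 25.2, 25.4, 26.1, 29.0, 31.3, 32.1, 33.1, 33.6, 34.2, 37.7.
n = 20.
Position = ⌈15/100 · 20⌉ = ⌈3⌉ = 3.
The value at rank 3 is 7.3.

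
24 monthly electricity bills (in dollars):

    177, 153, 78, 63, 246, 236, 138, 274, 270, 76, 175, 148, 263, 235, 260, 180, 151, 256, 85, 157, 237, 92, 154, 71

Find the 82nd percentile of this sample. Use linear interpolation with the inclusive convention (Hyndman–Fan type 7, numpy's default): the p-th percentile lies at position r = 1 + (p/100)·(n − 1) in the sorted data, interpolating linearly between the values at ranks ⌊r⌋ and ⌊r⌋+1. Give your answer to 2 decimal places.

Sorted: 63, 71, 76, 78, 85, 92, 138, 148, 151, 153, 154, 157, 175, 177, 180, 235, 236, 237, 246, 256, 260, 263, 270, 274.
n = 24.
r = 1 + (82/100)·(24 − 1) = 1 + 18.86 = 19.86.
Rank 19 is 246 and rank 20 is 256.
Interpolate: 246 + 0.86·(256 − 246) = 246 + 0.86·10 = 254.6.

254.60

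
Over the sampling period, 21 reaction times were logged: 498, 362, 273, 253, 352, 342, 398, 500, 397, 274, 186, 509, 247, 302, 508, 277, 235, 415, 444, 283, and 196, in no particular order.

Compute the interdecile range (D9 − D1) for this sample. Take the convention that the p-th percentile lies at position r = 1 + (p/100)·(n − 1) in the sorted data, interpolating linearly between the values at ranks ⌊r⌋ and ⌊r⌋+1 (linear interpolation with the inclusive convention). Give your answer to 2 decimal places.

Sorted: 186, 196, 235, 247, 253, 273, 274, 277, 283, 302, 342, 352, 362, 397, 398, 415, 444, 498, 500, 508, 509.
n = 21.
P10: r = 3 (integer) → 235.
P90: r = 19 (integer) → 500.
Difference: 500 − 235 = 265.

265.00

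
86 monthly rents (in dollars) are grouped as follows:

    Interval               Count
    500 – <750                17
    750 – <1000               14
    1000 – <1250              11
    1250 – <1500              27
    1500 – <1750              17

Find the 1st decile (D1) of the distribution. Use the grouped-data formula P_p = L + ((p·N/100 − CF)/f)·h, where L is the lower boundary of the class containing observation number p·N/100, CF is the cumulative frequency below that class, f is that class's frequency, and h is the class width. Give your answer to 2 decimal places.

626.47

N = 86; target position k = 10/100 · 86 = 8.6.
Cumulative frequencies: 17, 31, 42, 69, 86.
Observation 8.6 falls in the class 500 – <750.
L = 500, CF = 0, f = 17, h = 250.
P10 = 500 + ((8.6 − 0)/17)·250 = 500 + 126.471 = 626.471.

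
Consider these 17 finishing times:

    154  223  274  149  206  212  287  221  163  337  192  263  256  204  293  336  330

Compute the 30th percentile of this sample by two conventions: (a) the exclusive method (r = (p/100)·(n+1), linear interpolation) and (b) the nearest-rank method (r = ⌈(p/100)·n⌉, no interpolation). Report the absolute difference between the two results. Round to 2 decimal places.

Sorted: 149, 154, 163, 192, 204, 206, 212, 221, 223, 256, 263, 274, 287, 293, 330, 336, 337.
n = 17.
(a) r = 5.4; between ranks 5 (204) and 6 (206): 204.8.
(b) the nearest-rank method: rank 6 → 206.
|204.8 − 206| = 1.2.

1.20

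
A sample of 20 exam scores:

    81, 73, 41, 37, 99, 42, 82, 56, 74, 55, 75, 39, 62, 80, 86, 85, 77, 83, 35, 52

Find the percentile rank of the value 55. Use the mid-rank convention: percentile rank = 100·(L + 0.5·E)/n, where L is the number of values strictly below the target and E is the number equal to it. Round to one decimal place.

Sorted: 35, 37, 39, 41, 42, 52, 55, 56, 62, 73, 74, 75, 77, 80, 81, 82, 83, 85, 86, 99.
Count below 55: L = 6; count equal: E = 1; n = 20.
Percentile rank = 100·(6 + 0.5·1)/20 = 100·6.5/20 = 32.5.

32.5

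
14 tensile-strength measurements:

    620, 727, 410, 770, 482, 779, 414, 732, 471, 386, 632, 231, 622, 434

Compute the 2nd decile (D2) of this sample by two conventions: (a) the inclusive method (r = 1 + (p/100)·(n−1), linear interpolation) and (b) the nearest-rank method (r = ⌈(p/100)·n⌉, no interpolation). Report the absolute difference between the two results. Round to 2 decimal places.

Sorted: 231, 386, 410, 414, 434, 471, 482, 620, 622, 632, 727, 732, 770, 779.
n = 14.
(a) r = 3.6; between ranks 3 (410) and 4 (414): 412.4.
(b) the nearest-rank method: rank 3 → 410.
|412.4 − 410| = 2.4.

2.40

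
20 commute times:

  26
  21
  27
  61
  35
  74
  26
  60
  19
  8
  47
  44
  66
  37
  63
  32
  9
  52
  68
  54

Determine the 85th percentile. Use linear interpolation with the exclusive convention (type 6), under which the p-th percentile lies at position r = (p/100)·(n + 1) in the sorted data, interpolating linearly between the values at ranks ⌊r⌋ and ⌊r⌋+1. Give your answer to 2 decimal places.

Sorted: 8, 9, 19, 21, 26, 26, 27, 32, 35, 37, 44, 47, 52, 54, 60, 61, 63, 66, 68, 74.
n = 20.
r = (85/100)·(20 + 1) = 17.85.
Rank 17 is 63 and rank 18 is 66.
Interpolate: 63 + 0.85·(66 − 63) = 63 + 0.85·3 = 65.55.

65.55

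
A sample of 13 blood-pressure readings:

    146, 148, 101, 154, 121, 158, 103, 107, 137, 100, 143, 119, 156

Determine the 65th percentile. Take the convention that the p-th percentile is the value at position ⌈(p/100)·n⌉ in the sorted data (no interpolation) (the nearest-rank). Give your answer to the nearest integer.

Sorted: 100, 101, 103, 107, 119, 121, 137, 143, 146, 148, 154, 156, 158.
n = 13.
Position = ⌈65/100 · 13⌉ = ⌈8.45⌉ = 9.
The value at rank 9 is 146.

146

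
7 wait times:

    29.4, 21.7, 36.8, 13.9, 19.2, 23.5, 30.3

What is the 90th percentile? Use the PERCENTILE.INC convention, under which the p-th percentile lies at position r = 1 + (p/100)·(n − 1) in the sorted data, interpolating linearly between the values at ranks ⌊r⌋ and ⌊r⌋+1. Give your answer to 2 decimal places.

Sorted: 13.9, 19.2, 21.7, 23.5, 29.4, 30.3, 36.8.
n = 7.
r = 1 + (90/100)·(7 − 1) = 1 + 5.4 = 6.4.
Rank 6 is 30.3 and rank 7 is 36.8.
Interpolate: 30.3 + 0.4·(36.8 − 30.3) = 30.3 + 0.4·6.5 = 32.9.

32.90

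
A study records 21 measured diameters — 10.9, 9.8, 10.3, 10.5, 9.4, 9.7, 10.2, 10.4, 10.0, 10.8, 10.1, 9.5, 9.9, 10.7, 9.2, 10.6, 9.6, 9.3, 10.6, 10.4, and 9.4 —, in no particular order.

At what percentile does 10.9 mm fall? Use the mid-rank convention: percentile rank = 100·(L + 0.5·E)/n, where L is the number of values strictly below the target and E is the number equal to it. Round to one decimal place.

97.6

Sorted: 9.2, 9.3, 9.4, 9.4, 9.5, 9.6, 9.7, 9.8, 9.9, 10.0, 10.1, 10.2, 10.3, 10.4, 10.4, 10.5, 10.6, 10.6, 10.7, 10.8, 10.9.
Count below 10.9: L = 20; count equal: E = 1; n = 21.
Percentile rank = 100·(20 + 0.5·1)/21 = 100·20.5/21 = 97.62.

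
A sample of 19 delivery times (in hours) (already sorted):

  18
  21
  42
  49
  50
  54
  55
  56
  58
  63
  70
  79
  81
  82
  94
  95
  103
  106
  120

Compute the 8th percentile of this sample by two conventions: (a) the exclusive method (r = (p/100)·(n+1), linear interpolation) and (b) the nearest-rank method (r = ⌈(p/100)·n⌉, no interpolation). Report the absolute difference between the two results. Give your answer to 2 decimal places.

n = 19.
(a) r = 1.6; between ranks 1 (18) and 2 (21): 19.8.
(b) the nearest-rank method: rank 2 → 21.
|19.8 − 21| = 1.2.

1.20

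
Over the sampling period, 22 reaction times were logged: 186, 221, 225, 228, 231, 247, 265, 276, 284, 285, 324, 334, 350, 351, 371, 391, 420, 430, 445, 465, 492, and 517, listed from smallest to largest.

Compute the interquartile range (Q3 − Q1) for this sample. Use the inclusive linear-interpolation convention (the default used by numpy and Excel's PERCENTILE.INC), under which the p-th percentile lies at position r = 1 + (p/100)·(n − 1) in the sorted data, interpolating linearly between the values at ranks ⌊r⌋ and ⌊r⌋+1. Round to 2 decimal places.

n = 22.
P25: r = 6.25; ranks 6–7 are 247, 265; interpolating gives 251.5.
P75: r = 16.75; ranks 16–17 are 391, 420; interpolating gives 412.75.
Difference: 412.75 − 251.5 = 161.25.

161.25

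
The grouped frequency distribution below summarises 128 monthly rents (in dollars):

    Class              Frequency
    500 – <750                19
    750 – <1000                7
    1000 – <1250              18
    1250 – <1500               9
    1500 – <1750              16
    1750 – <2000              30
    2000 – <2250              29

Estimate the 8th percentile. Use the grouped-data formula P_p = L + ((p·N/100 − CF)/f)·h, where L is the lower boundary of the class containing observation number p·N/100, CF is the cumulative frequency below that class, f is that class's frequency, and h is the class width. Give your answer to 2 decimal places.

N = 128; target position k = 8/100 · 128 = 10.24.
Cumulative frequencies: 19, 26, 44, 53, 69, 99, 128.
Observation 10.24 falls in the class 500 – <750.
L = 500, CF = 0, f = 19, h = 250.
P8 = 500 + ((10.24 − 0)/19)·250 = 500 + 134.737 = 634.737.

634.74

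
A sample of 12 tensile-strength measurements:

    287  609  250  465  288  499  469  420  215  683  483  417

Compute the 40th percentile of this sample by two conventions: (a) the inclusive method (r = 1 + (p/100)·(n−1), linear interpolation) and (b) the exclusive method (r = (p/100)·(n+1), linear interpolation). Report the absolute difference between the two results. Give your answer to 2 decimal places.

0.60

Sorted: 215, 250, 287, 288, 417, 420, 465, 469, 483, 499, 609, 683.
n = 12.
(a) r = 5.4; between ranks 5 (417) and 6 (420): 418.2.
(b) r = 5.2; between ranks 5 (417) and 6 (420): 417.6.
|418.2 − 417.6| = 0.6.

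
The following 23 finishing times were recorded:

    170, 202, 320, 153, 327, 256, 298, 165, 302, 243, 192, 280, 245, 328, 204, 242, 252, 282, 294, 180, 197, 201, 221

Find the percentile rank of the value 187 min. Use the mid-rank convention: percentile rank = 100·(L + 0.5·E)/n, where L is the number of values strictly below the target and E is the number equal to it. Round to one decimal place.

Sorted: 153, 165, 170, 180, 192, 197, 201, 202, 204, 221, 242, 243, 245, 252, 256, 280, 282, 294, 298, 302, 320, 327, 328.
Count below 187: L = 4; count equal: E = 0; n = 23.
Percentile rank = 100·(4 + 0.5·0)/23 = 100·4/23 = 17.39.

17.4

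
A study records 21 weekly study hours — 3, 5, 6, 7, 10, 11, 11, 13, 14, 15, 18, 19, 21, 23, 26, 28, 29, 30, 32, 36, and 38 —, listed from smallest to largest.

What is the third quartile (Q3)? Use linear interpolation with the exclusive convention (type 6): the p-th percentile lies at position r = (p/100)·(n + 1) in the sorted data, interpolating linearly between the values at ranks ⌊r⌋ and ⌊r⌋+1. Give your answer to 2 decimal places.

n = 21.
r = (75/100)·(21 + 1) = 16.5.
Rank 16 is 28 and rank 17 is 29.
Interpolate: 28 + 0.5·(29 − 28) = 28 + 0.5·1 = 28.5.

28.50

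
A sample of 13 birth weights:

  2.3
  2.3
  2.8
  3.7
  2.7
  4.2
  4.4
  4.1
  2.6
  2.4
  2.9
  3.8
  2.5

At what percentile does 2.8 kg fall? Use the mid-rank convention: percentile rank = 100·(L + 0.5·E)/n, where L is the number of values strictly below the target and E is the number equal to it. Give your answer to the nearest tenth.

50.0

Sorted: 2.3, 2.3, 2.4, 2.5, 2.6, 2.7, 2.8, 2.9, 3.7, 3.8, 4.1, 4.2, 4.4.
Count below 2.8: L = 6; count equal: E = 1; n = 13.
Percentile rank = 100·(6 + 0.5·1)/13 = 100·6.5/13 = 50.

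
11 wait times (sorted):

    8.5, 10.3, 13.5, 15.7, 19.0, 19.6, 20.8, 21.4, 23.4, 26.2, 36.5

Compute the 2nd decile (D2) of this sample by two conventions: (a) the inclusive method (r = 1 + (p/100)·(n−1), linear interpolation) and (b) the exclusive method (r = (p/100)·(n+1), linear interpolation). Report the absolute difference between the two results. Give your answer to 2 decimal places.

n = 11.
(a) r = 3 → value at rank 3 = 13.5.
(b) r = 2.4; between ranks 2 (10.3) and 3 (13.5): 11.58.
|13.5 − 11.58| = 1.92.

1.92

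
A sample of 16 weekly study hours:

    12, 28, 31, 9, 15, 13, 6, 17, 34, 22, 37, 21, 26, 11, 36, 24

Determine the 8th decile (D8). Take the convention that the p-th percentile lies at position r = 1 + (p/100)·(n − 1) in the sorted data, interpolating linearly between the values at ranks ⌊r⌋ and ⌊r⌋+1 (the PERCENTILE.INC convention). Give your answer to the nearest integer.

Sorted: 6, 9, 11, 12, 13, 15, 17, 21, 22, 24, 26, 28, 31, 34, 36, 37.
n = 16.
r = 1 + (80/100)·(16 − 1) = 1 + 12 = 13.
r is an integer, so P80 is the value at rank 13: 31.

31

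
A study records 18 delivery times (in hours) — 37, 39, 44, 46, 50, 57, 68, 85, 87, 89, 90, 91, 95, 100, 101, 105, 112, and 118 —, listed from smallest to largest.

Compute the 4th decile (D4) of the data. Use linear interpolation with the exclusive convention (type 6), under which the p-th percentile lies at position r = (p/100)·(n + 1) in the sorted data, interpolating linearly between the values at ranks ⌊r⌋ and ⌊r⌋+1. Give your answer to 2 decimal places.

78.20

n = 18.
r = (40/100)·(18 + 1) = 7.6.
Rank 7 is 68 and rank 8 is 85.
Interpolate: 68 + 0.6·(85 − 68) = 68 + 0.6·17 = 78.2.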